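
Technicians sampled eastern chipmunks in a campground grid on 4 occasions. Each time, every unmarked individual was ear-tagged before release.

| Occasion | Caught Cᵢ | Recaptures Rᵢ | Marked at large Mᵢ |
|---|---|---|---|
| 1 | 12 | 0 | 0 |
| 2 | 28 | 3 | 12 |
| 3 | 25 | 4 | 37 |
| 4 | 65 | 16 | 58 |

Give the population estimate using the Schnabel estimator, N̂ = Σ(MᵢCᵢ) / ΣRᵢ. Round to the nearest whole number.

N ≈ 219

Σ MᵢCᵢ = 0·12 + 12·28 + 37·25 + 58·65 = 0 + 336 + 925 + 3770 = 5031
Σ Rᵢ = 0 + 3 + 4 + 16 = 23
N̂ = 5031 / 23 ≈ 218.7 → 219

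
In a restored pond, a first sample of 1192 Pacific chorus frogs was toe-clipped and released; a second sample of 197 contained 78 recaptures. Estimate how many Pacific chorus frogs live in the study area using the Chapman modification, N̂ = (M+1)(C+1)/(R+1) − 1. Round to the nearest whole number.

N̂ = (1192+1)(197+1)/(78+1) − 1 = 1193·198/79 − 1
= 236214/79 − 1 ≈ 2990.1 − 1 ≈ 2989.1 → 2989

N ≈ 2989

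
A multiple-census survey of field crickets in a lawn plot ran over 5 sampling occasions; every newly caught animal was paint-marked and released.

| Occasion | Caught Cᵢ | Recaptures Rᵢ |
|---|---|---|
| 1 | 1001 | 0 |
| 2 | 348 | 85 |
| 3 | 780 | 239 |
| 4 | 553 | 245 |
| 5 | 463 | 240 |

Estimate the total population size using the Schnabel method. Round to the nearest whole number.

N ≈ 4092

Marked at large before each occasion: Mᵢ = Σⱼ<ᵢ (Cⱼ − Rⱼ) → M1=0, M2=1001, M3=1264, M4=1805, M5=2113
Σ MᵢCᵢ = 0·1001 + 1001·348 + 1264·780 + 1805·553 + 2113·463 = 0 + 348348 + 985920 + 998165 + 978319 = 3310752
Σ Rᵢ = 0 + 85 + 239 + 245 + 240 = 809
N̂ = 3310752 / 809 ≈ 4092.4 → 4092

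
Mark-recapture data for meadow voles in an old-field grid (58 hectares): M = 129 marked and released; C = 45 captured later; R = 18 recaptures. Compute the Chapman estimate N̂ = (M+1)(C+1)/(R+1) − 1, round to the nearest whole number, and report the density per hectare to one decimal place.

density ≈ 5.4 meadow voles per hectare

N̂ = 130·46/19 − 1 = 5980/19 − 1 ≈ 313.7 → 314
Density = N̂ / area = 314 / 58 ≈ 5.41 → 5.4 per hectare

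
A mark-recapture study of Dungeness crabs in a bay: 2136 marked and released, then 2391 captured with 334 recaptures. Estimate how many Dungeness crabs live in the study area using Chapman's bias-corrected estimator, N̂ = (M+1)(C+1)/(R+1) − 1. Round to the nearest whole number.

N ≈ 15,258

N̂ = (2136+1)(2391+1)/(334+1) − 1 = 2137·2392/335 − 1
= 5111704/335 − 1 ≈ 15258.8 − 1 ≈ 15257.8 → 15258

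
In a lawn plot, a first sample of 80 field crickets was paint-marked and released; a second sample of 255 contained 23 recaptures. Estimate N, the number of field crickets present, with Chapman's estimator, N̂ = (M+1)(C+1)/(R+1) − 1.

N = 863

N̂ = (80+1)(255+1)/(23+1) − 1 = 81·256/24 − 1
= 20736/24 − 1 = 864 − 1 = 863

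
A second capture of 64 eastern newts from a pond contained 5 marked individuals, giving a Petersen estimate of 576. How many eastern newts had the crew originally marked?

From N = M·C/R: M = N·R / C = 576·5 / 64 = 2880 / 64 = 45.

M = 45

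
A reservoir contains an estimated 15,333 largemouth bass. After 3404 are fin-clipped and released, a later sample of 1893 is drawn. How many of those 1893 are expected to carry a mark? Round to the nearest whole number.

Expected recaptures E[R] = M·C / N.
E[R] = 3404 × 1893 / 15333 = 6443772 / 15333 ≈ 420.3 → 420

expected recaptures ≈ 420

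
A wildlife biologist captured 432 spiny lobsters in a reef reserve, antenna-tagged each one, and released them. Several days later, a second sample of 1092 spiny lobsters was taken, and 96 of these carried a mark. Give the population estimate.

N = 4914

N = (432 × 1092) / 96 = 471744 / 96 = 4914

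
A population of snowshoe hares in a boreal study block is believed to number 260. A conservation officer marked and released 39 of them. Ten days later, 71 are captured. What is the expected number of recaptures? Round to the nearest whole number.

expected recaptures ≈ 11

Expected recaptures E[R] = M·C / N.
E[R] = 39 × 71 / 260 = 2769 / 260 ≈ 10.7 → 11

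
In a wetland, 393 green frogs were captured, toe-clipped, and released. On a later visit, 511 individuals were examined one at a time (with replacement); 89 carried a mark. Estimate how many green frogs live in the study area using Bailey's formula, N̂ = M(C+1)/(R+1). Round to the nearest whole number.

N ≈ 2236

N̂ = 393·(511+1)/(89+1) = 393·512/90 = 201216/90 ≈ 2235.7 → 2236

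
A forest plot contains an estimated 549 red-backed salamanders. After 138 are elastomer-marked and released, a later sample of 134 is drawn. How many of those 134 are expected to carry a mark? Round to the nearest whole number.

expected recaptures ≈ 34

Expected recaptures E[R] = M·C / N.
E[R] = 138 × 134 / 549 = 18492 / 549 ≈ 33.7 → 34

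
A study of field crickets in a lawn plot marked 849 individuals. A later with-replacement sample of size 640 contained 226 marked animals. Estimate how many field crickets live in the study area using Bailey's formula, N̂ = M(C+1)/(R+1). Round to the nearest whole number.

N̂ = 849·(640+1)/(226+1) = 849·641/227 = 544209/227 ≈ 2397.4 → 2397

N ≈ 2397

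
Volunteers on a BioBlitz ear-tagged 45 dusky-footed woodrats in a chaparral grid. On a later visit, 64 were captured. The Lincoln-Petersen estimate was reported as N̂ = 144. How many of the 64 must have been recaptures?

R = 20

From N = M·C/R: R = M·C / N = 45·64 / 144 = 2880 / 144 = 20.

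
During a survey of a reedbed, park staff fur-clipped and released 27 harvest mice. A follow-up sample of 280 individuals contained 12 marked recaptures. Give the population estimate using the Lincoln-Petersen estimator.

Lincoln-Petersen assumes M/N = R/C, so N = M·C / R.
N = (27 × 280) / 12 = 7560 / 12 = 630

N = 630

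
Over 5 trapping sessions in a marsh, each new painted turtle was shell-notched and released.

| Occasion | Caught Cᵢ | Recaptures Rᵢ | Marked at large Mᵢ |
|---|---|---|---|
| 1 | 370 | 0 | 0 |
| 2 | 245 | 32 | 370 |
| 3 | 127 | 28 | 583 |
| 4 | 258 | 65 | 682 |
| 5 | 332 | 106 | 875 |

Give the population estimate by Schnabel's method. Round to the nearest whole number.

N ≈ 2732

Σ MᵢCᵢ = 0·370 + 370·245 + 583·127 + 682·258 + 875·332 = 0 + 90650 + 74041 + 175956 + 290500 = 631147
Σ Rᵢ = 0 + 32 + 28 + 65 + 106 = 231
N̂ = 631147 / 231 ≈ 2732.2 → 2732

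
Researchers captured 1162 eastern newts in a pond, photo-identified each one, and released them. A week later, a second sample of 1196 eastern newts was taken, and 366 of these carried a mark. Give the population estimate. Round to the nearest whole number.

N ≈ 3797

If marked individuals mix randomly, R/C ≈ M/N, giving N ≈ M·C/R.
N = (1162 × 1196) / 366 = 1389752 / 366 ≈ 3797.1 → 3797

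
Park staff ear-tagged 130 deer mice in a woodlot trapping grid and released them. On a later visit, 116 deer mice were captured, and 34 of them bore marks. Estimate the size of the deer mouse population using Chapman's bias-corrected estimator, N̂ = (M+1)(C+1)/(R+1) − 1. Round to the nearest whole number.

N̂ = (130+1)(116+1)/(34+1) − 1 = 131·117/35 − 1
= 15327/35 − 1 ≈ 437.9 − 1 ≈ 436.9 → 437

N ≈ 437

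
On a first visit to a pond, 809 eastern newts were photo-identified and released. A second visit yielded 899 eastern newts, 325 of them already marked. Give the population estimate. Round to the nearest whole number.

N ≈ 2238

The marked fraction in the recapture sample should equal the marked fraction in the population: 325/899 = 809/N.
N = (809 × 899) / 325 = 727291 / 325 ≈ 2237.8 → 2238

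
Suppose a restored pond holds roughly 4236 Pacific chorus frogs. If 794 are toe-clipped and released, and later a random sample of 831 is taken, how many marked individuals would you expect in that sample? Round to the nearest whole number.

expected recaptures ≈ 156

The marked fraction of the population is 794/4236, so in a sample of 831 expect C·(M/N) marked.
E[R] = 794 × 831 / 4236 = 659814 / 4236 ≈ 155.8 → 156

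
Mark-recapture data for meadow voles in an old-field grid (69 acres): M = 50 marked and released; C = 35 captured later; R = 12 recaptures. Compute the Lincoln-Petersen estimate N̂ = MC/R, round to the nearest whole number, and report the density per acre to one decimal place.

density ≈ 2.1 meadow voles per acre

N̂ = 50·35/12 = 1750/12 ≈ 145.8 → 146
Density = N̂ / area = 146 / 69 ≈ 2.12 → 2.1 per acre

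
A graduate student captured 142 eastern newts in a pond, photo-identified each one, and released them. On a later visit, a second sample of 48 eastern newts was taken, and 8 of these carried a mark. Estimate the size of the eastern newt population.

N = 852

N = (142 × 48) / 8 = 6816 / 8 = 852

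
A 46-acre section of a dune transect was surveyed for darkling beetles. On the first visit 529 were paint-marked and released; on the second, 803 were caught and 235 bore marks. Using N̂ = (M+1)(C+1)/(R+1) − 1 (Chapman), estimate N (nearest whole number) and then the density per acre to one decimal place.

density ≈ 39.2 darkling beetles per acre

N̂ = 530·804/236 − 1 = 426120/236 − 1 ≈ 1804.6 → 1805
Density = N̂ / area = 1805 / 46 ≈ 39.24 → 39.2 per acre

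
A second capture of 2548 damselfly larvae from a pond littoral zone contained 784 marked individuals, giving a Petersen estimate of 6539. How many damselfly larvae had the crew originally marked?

M = 2012

From N = M·C/R: M = N·R / C = 6539·784 / 2548 = 5126576 / 2548 = 2012.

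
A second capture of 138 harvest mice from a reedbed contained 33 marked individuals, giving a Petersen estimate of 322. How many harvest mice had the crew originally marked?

From N = M·C/R: M = N·R / C = 322·33 / 138 = 10626 / 138 = 77.

M = 77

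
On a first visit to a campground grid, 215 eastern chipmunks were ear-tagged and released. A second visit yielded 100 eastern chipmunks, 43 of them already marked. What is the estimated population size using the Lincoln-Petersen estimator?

N = 500

N = (215 × 100) / 43 = 21500 / 43 = 500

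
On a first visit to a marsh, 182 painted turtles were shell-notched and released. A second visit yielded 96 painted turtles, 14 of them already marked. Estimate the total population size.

N = 1248

N = (182 × 96) / 14 = 17472 / 14 = 1248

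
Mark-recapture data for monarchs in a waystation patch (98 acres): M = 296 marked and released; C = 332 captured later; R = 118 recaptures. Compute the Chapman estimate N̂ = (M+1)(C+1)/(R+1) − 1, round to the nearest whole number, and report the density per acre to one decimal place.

N̂ = 297·333/119 − 1 = 98901/119 − 1 ≈ 830.1 → 830
Density = N̂ / area = 830 / 98 ≈ 8.47 → 8.5 per acre

density ≈ 8.5 monarchs per acre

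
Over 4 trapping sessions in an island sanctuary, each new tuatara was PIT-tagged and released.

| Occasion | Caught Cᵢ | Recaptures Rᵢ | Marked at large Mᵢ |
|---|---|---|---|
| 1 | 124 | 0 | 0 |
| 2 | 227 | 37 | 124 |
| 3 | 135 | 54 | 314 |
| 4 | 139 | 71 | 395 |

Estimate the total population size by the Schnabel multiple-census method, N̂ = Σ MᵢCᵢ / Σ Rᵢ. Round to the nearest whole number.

Σ MᵢCᵢ = 0·124 + 124·227 + 314·135 + 395·139 = 0 + 28148 + 42390 + 54905 = 125443
Σ Rᵢ = 0 + 37 + 54 + 71 = 162
N̂ = 125443 / 162 ≈ 774.3 → 774

N ≈ 774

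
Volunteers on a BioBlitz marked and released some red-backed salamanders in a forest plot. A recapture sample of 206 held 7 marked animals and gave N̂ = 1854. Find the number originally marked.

From N = M·C/R: M = N·R / C = 1854·7 / 206 = 12978 / 206 = 63.

M = 63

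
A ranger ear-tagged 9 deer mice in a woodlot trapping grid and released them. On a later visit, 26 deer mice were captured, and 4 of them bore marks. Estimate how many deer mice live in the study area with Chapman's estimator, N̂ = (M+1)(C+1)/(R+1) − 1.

N = 53

N̂ = (9+1)(26+1)/(4+1) − 1 = 10·27/5 − 1
= 270/5 − 1 = 54 − 1 = 53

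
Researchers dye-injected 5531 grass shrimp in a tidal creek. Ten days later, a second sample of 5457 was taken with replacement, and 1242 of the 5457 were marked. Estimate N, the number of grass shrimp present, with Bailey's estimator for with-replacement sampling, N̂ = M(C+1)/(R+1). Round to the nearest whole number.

N ≈ 24,287

N̂ = 5531·(5457+1)/(1242+1) = 5531·5458/1243 = 30188198/1243 ≈ 24286.6 → 24287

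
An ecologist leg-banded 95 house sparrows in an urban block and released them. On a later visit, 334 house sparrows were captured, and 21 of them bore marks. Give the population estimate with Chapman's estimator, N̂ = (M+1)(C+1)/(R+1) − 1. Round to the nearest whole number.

N ≈ 1461

N̂ = (95+1)(334+1)/(21+1) − 1 = 96·335/22 − 1
= 32160/22 − 1 ≈ 1461.8 − 1 ≈ 1460.8 → 1461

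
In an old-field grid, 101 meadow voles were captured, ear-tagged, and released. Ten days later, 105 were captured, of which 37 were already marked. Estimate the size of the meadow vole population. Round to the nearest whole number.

N ≈ 287

If marked individuals mix randomly, R/C ≈ M/N, giving N ≈ M·C/R.
N = (101 × 105) / 37 = 10605 / 37 ≈ 286.6 → 287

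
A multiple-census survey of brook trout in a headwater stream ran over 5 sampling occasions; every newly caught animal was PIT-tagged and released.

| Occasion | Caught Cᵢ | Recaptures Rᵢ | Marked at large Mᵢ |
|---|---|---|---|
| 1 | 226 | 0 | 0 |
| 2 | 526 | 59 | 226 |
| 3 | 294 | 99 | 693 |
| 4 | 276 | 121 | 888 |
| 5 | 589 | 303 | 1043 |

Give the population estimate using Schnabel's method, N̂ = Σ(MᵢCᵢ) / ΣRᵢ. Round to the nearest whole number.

Σ MᵢCᵢ = 0·226 + 226·526 + 693·294 + 888·276 + 1043·589 = 0 + 118876 + 203742 + 245088 + 614327 = 1182033
Σ Rᵢ = 0 + 59 + 99 + 121 + 303 = 582
N̂ = 1182033 / 582 ≈ 2031.0 → 2031

N ≈ 2031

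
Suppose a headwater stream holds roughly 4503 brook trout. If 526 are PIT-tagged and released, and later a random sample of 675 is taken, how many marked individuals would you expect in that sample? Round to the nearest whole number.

expected recaptures ≈ 79

The marked fraction of the population is 526/4503, so in a sample of 675 expect C·(M/N) marked.
E[R] = 526 × 675 / 4503 = 355050 / 4503 ≈ 78.8 → 79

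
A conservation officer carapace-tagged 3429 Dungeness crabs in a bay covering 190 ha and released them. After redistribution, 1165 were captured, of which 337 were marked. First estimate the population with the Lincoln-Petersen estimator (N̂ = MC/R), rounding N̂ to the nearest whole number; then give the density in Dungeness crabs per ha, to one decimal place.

N̂ = 3429·1165/337 = 3994785/337 ≈ 11854.0 → 11854
Density = N̂ / area = 11854 / 190 ≈ 62.39 → 62.4 per ha

density ≈ 62.4 Dungeness crabs per ha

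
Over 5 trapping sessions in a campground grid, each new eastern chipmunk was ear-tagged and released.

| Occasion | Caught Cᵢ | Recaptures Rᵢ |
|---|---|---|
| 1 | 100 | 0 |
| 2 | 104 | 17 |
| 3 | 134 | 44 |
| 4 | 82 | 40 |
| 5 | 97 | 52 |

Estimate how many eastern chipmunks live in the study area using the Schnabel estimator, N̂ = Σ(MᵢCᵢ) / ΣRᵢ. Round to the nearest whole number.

Marked at large before each occasion: Mᵢ = Σⱼ<ᵢ (Cⱼ − Rⱼ) → M1=0, M2=100, M3=187, M4=277, M5=319
Σ MᵢCᵢ = 0·100 + 100·104 + 187·134 + 277·82 + 319·97 = 0 + 10400 + 25058 + 22714 + 30943 = 89115
Σ Rᵢ = 0 + 17 + 44 + 40 + 52 = 153
N̂ = 89115 / 153 ≈ 582.45 → 582

N ≈ 582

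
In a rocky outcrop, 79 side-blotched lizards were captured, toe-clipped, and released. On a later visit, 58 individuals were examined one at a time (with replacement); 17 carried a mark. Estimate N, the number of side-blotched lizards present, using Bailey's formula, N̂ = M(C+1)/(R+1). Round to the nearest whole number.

N̂ = 79·(58+1)/(17+1) = 79·59/18 = 4661/18 ≈ 258.9 → 259

N ≈ 259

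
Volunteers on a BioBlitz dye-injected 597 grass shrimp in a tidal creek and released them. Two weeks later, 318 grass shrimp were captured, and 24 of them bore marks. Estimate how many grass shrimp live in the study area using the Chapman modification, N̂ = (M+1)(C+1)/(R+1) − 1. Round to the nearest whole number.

N ≈ 7629

N̂ = (597+1)(318+1)/(24+1) − 1 = 598·319/25 − 1
= 190762/25 − 1 ≈ 7630.48 − 1 ≈ 7629.48 → 7629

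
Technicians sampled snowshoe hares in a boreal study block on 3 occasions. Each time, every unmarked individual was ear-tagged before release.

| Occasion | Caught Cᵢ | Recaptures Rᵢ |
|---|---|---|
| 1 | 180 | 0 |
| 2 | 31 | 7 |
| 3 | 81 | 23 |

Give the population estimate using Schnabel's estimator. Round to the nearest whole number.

Marked at large before each occasion: Mᵢ = Σⱼ<ᵢ (Cⱼ − Rⱼ) → M1=0, M2=180, M3=204
Σ MᵢCᵢ = 0·180 + 180·31 + 204·81 = 0 + 5580 + 16524 = 22104
Σ Rᵢ = 0 + 7 + 23 = 30
N̂ = 22104 / 30 ≈ 736.8 → 737

N ≈ 737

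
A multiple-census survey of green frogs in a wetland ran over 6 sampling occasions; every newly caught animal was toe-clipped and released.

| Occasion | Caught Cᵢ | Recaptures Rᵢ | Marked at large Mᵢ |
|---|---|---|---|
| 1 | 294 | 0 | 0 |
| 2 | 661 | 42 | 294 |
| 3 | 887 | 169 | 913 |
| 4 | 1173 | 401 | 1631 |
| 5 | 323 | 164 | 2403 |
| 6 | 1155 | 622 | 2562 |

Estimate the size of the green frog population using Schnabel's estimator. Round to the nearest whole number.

Σ MᵢCᵢ = 0·294 + 294·661 + 913·887 + 1631·1173 + 2403·323 + 2562·1155 = 0 + 194334 + 809831 + 1913163 + 776169 + 2959110 = 6652607
Σ Rᵢ = 0 + 42 + 169 + 401 + 164 + 622 = 1398
N̂ = 6652607 / 1398 ≈ 4758.7 → 4759

N ≈ 4759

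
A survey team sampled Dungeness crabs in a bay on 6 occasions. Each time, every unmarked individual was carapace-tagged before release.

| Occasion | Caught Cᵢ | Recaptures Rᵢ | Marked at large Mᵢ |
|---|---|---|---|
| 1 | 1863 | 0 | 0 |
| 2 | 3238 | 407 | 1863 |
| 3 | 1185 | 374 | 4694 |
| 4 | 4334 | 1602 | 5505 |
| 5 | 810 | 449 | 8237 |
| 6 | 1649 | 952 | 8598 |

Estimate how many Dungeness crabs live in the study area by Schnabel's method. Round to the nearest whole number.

N ≈ 14,879

Σ MᵢCᵢ = 0·1863 + 1863·3238 + 4694·1185 + 5505·4334 + 8237·810 + 8598·1649 = 0 + 6032394 + 5562390 + 23858670 + 6671970 + 14178102 = 56303526
Σ Rᵢ = 0 + 407 + 374 + 1602 + 449 + 952 = 3784
N̂ = 56303526 / 3784 ≈ 14879.4 → 14879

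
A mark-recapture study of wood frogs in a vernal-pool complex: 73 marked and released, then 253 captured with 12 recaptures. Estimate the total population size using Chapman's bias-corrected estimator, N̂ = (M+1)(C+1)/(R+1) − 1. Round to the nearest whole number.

N ≈ 1445

N̂ = (73+1)(253+1)/(12+1) − 1 = 74·254/13 − 1
= 18796/13 − 1 ≈ 1445.8 − 1 ≈ 1444.8 → 1445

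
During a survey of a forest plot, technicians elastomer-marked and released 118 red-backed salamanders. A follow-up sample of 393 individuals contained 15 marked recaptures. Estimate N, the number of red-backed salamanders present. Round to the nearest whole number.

N = (118 × 393) / 15 = 46374 / 15 ≈ 3091.6 → 3092

N ≈ 3092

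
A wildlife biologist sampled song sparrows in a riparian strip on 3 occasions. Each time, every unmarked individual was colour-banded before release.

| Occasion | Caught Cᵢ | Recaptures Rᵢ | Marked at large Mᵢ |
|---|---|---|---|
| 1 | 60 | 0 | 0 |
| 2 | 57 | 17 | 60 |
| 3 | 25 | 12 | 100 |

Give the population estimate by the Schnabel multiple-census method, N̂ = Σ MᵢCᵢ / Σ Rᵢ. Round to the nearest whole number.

Σ MᵢCᵢ = 0·60 + 60·57 + 100·25 = 0 + 3420 + 2500 = 5920
Σ Rᵢ = 0 + 17 + 12 = 29
N̂ = 5920 / 29 ≈ 204.1 → 204

N ≈ 204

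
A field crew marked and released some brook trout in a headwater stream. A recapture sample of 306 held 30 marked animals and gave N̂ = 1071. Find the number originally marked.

From N = M·C/R: M = N·R / C = 1071·30 / 306 = 32130 / 306 = 105.

M = 105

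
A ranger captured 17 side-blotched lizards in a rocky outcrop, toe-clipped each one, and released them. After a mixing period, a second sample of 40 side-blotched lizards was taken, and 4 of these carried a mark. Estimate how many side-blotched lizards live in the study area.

N = (17 × 40) / 4 = 680 / 4 = 170

N = 170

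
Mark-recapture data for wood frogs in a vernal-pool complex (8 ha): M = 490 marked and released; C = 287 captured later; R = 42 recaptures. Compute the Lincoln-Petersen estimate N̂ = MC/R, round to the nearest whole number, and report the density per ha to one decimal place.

density ≈ 418.5 wood frogs per ha

N̂ = 490·287/42 = 140630/42 ≈ 3348.3 → 3348
Density = N̂ / area = 3348 / 8 ≈ 418.50 → 418.5 per ha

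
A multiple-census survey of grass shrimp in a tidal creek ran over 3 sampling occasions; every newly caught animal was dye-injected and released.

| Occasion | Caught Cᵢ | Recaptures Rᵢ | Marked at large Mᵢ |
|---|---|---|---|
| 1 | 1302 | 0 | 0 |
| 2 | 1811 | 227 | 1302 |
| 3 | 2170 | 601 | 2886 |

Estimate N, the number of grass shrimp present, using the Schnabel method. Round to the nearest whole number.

N ≈ 10,411

Σ MᵢCᵢ = 0·1302 + 1302·1811 + 2886·2170 = 0 + 2357922 + 6262620 = 8620542
Σ Rᵢ = 0 + 227 + 601 = 828
N̂ = 8620542 / 828 ≈ 10411.3 → 10411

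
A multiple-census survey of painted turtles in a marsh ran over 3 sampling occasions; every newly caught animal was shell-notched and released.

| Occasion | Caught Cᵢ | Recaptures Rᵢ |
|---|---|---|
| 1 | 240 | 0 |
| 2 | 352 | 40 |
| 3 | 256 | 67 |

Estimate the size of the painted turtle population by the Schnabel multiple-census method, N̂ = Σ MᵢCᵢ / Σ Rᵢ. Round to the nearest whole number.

N ≈ 2110

Marked at large before each occasion: Mᵢ = Σⱼ<ᵢ (Cⱼ − Rⱼ) → M1=0, M2=240, M3=552
Σ MᵢCᵢ = 0·240 + 240·352 + 552·256 = 0 + 84480 + 141312 = 225792
Σ Rᵢ = 0 + 40 + 67 = 107
N̂ = 225792 / 107 ≈ 2110.2 → 2110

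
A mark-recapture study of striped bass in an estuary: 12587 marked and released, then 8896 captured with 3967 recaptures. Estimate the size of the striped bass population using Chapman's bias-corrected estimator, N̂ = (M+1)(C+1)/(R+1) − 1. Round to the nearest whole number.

N̂ = (12587+1)(8896+1)/(3967+1) − 1 = 12588·8897/3968 − 1
= 111995436/3968 − 1 ≈ 28224.7 − 1 ≈ 28223.7 → 28224

N ≈ 28,224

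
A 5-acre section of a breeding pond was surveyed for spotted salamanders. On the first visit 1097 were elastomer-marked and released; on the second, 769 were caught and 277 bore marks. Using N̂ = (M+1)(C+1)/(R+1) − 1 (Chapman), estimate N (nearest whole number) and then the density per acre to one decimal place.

density ≈ 608.0 spotted salamanders per acre

N̂ = 1098·770/278 − 1 = 845460/278 − 1 ≈ 3040.2 → 3040
Density = N̂ / area = 3040 / 5 = 608.0 per acre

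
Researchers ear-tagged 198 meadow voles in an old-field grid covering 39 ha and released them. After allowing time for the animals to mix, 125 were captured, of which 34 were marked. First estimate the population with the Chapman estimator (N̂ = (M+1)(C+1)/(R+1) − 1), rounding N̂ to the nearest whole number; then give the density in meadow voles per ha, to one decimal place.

density ≈ 18.3 meadow voles per ha

N̂ = 199·126/35 − 1 = 25074/35 − 1 ≈ 715.4 → 715
Density = N̂ / area = 715 / 39 ≈ 18.33 → 18.3 per ha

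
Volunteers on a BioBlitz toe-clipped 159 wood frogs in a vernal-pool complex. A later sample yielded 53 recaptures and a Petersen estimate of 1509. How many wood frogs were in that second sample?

C = 503

From N = M·C/R: C = N·R / M = 1509·53 / 159 = 79977 / 159 = 503.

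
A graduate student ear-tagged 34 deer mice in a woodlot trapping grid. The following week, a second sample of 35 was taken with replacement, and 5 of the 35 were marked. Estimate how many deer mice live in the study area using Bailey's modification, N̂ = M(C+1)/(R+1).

N = 204

N̂ = 34·(35+1)/(5+1) = 34·36/6 = 1224/6 = 204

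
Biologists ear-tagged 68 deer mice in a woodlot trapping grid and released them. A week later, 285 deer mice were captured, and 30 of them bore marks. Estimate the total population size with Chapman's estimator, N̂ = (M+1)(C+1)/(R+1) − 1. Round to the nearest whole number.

N̂ = (68+1)(285+1)/(30+1) − 1 = 69·286/31 − 1
= 19734/31 − 1 ≈ 636.6 − 1 ≈ 635.6 → 636

N ≈ 636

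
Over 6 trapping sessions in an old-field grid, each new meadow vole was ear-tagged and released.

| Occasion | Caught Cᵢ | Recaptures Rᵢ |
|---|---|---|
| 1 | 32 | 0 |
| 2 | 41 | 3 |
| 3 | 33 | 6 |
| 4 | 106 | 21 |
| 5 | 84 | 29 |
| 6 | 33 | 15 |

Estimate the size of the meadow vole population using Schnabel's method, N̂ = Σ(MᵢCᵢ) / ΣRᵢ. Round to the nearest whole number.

Marked at large before each occasion: Mᵢ = Σⱼ<ᵢ (Cⱼ − Rⱼ) → M1=0, M2=32, M3=70, M4=97, M5=182, M6=237
Σ MᵢCᵢ = 0·32 + 32·41 + 70·33 + 97·106 + 182·84 + 237·33 = 0 + 1312 + 2310 + 10282 + 15288 + 7821 = 37013
Σ Rᵢ = 0 + 3 + 6 + 21 + 29 + 15 = 74
N̂ = 37013 / 74 ≈ 500.2 → 500

N ≈ 500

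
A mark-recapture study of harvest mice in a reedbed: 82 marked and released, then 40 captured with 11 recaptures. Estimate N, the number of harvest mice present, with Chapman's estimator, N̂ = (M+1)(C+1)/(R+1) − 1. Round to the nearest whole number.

N ≈ 283

N̂ = (82+1)(40+1)/(11+1) − 1 = 83·41/12 − 1
= 3403/12 − 1 ≈ 283.6 − 1 ≈ 282.6 → 283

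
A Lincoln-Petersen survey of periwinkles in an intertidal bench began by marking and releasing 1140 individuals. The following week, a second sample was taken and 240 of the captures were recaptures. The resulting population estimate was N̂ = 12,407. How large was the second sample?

From N = M·C/R: C = N·R / M = 12407·240 / 1140 = 2977680 / 1140 = 2612.

C = 2612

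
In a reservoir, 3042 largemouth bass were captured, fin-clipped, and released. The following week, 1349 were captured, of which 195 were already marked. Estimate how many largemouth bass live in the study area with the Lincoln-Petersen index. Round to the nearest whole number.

N ≈ 21,044

N = (3042 × 1349) / 195 = 4103658 / 195 ≈ 21044.4 → 21044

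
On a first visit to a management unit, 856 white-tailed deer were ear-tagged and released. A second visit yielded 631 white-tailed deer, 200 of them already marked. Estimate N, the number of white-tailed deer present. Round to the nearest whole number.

N = (856 × 631) / 200 = 540136 / 200 ≈ 2700.7 → 2701

N ≈ 2701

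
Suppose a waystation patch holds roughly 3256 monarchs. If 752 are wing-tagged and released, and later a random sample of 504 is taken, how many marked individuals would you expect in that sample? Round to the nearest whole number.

The marked fraction of the population is 752/3256, so in a sample of 504 expect C·(M/N) marked.
E[R] = 752 × 504 / 3256 = 379008 / 3256 ≈ 116.4 → 116

expected recaptures ≈ 116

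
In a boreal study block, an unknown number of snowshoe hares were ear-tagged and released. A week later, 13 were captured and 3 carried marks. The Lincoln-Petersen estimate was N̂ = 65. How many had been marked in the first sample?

From N = M·C/R: M = N·R / C = 65·3 / 13 = 195 / 13 = 15.

M = 15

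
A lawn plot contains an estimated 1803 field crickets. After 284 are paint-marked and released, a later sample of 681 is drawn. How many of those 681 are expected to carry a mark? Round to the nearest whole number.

The marked fraction of the population is 284/1803, so in a sample of 681 expect C·(M/N) marked.
E[R] = 284 × 681 / 1803 = 193404 / 1803 ≈ 107.3 → 107

expected recaptures ≈ 107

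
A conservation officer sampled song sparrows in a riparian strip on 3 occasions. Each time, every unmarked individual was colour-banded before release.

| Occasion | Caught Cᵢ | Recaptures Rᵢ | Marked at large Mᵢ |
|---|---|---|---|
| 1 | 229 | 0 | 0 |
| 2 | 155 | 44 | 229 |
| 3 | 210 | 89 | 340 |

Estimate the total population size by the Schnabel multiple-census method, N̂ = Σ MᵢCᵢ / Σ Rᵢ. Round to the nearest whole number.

N ≈ 804

Σ MᵢCᵢ = 0·229 + 229·155 + 340·210 = 0 + 35495 + 71400 = 106895
Σ Rᵢ = 0 + 44 + 89 = 133
N̂ = 106895 / 133 ≈ 803.7 → 804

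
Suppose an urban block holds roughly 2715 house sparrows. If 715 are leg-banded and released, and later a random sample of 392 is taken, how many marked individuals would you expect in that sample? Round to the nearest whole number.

Expected recaptures E[R] = M·C / N.
E[R] = 715 × 392 / 2715 = 280280 / 2715 ≈ 103.2 → 103

expected recaptures ≈ 103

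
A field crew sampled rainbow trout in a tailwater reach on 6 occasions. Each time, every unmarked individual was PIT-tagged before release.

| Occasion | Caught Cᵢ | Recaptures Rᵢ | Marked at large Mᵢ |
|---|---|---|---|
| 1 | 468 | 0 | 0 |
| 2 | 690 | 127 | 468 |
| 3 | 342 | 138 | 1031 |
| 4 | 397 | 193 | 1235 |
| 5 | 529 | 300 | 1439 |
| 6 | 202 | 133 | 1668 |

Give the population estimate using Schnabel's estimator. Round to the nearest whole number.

Σ MᵢCᵢ = 0·468 + 468·690 + 1031·342 + 1235·397 + 1439·529 + 1668·202 = 0 + 322920 + 352602 + 490295 + 761231 + 336936 = 2263984
Σ Rᵢ = 0 + 127 + 138 + 193 + 300 + 133 = 891
N̂ = 2263984 / 891 ≈ 2540.9 → 2541

N ≈ 2541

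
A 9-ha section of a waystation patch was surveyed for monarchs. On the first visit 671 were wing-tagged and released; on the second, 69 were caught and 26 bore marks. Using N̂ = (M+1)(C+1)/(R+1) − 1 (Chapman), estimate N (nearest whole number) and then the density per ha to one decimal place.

density ≈ 193.4 monarchs per ha

N̂ = 672·70/27 − 1 = 47040/27 − 1 ≈ 1741.2 → 1741
Density = N̂ / area = 1741 / 9 ≈ 193.44 → 193.4 per ha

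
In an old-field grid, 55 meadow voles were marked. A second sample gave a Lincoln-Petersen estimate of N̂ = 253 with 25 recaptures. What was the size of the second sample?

From N = M·C/R: C = N·R / M = 253·25 / 55 = 6325 / 55 = 115.

C = 115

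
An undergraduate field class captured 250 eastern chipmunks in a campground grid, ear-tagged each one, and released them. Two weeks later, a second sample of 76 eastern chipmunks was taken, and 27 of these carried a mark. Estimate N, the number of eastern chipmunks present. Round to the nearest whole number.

N = (250 × 76) / 27 = 19000 / 27 ≈ 703.7 → 704

N ≈ 704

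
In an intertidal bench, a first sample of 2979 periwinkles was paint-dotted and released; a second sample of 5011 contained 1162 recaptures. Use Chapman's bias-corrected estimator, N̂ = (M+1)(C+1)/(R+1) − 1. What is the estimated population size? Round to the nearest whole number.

N ≈ 12,841

N̂ = (2979+1)(5011+1)/(1162+1) − 1 = 2980·5012/1163 − 1
= 14935760/1163 − 1 ≈ 12842.4 − 1 ≈ 12841.4 → 12841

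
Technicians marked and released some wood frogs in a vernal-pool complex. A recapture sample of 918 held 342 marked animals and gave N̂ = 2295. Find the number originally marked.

M = 855

From N = M·C/R: M = N·R / C = 2295·342 / 918 = 784890 / 918 = 855.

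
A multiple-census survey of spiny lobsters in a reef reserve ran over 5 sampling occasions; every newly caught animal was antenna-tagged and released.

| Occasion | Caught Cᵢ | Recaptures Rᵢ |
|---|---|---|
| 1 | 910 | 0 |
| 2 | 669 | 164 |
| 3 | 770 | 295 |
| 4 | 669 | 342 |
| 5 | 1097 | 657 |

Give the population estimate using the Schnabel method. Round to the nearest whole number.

Marked at large before each occasion: Mᵢ = Σⱼ<ᵢ (Cⱼ − Rⱼ) → M1=0, M2=910, M3=1415, M4=1890, M5=2217
Σ MᵢCᵢ = 0·910 + 910·669 + 1415·770 + 1890·669 + 2217·1097 = 0 + 608790 + 1089550 + 1264410 + 2432049 = 5394799
Σ Rᵢ = 0 + 164 + 295 + 342 + 657 = 1458
N̂ = 5394799 / 1458 ≈ 3700.1 → 3700

N ≈ 3700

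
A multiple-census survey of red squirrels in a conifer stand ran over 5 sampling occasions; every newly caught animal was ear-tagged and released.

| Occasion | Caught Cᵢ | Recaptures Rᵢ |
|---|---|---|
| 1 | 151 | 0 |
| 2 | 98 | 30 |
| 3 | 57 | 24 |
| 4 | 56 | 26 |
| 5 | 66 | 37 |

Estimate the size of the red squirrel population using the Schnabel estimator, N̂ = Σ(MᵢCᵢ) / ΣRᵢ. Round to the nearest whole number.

Marked at large before each occasion: Mᵢ = Σⱼ<ᵢ (Cⱼ − Rⱼ) → M1=0, M2=151, M3=219, M4=252, M5=282
Σ MᵢCᵢ = 0·151 + 151·98 + 219·57 + 252·56 + 282·66 = 0 + 14798 + 12483 + 14112 + 18612 = 60005
Σ Rᵢ = 0 + 30 + 24 + 26 + 37 = 117
N̂ = 60005 / 117 ≈ 512.9 → 513

N ≈ 513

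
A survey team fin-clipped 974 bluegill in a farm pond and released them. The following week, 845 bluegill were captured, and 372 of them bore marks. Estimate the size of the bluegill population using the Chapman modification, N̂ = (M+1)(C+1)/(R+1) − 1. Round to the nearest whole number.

N̂ = (974+1)(845+1)/(372+1) − 1 = 975·846/373 − 1
= 824850/373 − 1 ≈ 2211.4 − 1 ≈ 2210.4 → 2210

N ≈ 2210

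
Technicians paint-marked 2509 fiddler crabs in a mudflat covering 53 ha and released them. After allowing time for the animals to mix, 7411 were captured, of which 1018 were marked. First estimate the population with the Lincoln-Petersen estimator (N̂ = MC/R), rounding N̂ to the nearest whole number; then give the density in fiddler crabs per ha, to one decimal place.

N̂ = 2509·7411/1018 = 18594199/1018 ≈ 18265.4 → 18265
Density = N̂ / area = 18265 / 53 ≈ 344.62 → 344.6 per ha

density ≈ 344.6 fiddler crabs per ha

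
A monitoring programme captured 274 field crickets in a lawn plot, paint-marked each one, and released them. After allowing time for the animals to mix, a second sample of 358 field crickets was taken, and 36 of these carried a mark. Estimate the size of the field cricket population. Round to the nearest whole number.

The marked fraction in the recapture sample should equal the marked fraction in the population: 36/358 = 274/N.
N = (274 × 358) / 36 = 98092 / 36 ≈ 2724.8 → 2725

N ≈ 2725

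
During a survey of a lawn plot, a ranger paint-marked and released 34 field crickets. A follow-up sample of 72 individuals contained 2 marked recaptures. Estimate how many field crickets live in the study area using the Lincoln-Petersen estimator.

N = (34 × 72) / 2 = 2448 / 2 = 1224

N = 1224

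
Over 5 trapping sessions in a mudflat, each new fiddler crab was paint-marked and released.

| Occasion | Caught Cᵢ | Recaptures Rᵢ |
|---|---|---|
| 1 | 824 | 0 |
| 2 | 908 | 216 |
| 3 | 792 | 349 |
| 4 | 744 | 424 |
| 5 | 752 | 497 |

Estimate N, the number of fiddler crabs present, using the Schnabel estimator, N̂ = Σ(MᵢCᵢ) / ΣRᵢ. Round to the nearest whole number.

Marked at large before each occasion: Mᵢ = Σⱼ<ᵢ (Cⱼ − Rⱼ) → M1=0, M2=824, M3=1516, M4=1959, M5=2279
Σ MᵢCᵢ = 0·824 + 824·908 + 1516·792 + 1959·744 + 2279·752 = 0 + 748192 + 1200672 + 1457496 + 1713808 = 5120168
Σ Rᵢ = 0 + 216 + 349 + 424 + 497 = 1486
N̂ = 5120168 / 1486 ≈ 3445.6 → 3446

N ≈ 3446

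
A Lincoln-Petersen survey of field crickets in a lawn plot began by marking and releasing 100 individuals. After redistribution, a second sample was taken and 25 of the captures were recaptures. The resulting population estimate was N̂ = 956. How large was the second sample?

C = 239

From N = M·C/R: C = N·R / M = 956·25 / 100 = 23900 / 100 = 239.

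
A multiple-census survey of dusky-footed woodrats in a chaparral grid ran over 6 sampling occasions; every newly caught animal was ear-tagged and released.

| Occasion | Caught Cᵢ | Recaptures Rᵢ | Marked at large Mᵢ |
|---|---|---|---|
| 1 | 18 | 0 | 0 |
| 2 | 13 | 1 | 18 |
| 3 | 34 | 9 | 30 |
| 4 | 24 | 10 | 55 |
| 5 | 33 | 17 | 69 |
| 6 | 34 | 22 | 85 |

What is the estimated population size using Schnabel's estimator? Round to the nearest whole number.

N ≈ 131

Σ MᵢCᵢ = 0·18 + 18·13 + 30·34 + 55·24 + 69·33 + 85·34 = 0 + 234 + 1020 + 1320 + 2277 + 2890 = 7741
Σ Rᵢ = 0 + 1 + 9 + 10 + 17 + 22 = 59
N̂ = 7741 / 59 ≈ 131.2 → 131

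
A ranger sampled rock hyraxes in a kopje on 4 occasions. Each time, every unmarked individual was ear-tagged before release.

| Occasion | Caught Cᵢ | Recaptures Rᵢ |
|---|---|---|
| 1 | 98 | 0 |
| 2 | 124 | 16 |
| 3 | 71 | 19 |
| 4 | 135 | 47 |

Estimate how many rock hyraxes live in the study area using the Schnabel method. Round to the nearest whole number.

N ≈ 751

Marked at large before each occasion: Mᵢ = Σⱼ<ᵢ (Cⱼ − Rⱼ) → M1=0, M2=98, M3=206, M4=258
Σ MᵢCᵢ = 0·98 + 98·124 + 206·71 + 258·135 = 0 + 12152 + 14626 + 34830 = 61608
Σ Rᵢ = 0 + 16 + 19 + 47 = 82
N̂ = 61608 / 82 ≈ 751.3 → 751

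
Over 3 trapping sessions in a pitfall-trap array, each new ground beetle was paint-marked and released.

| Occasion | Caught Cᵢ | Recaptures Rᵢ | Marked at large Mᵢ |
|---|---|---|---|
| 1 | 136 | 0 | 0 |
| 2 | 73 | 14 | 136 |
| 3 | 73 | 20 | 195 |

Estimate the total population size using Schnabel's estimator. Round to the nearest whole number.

N ≈ 711

Σ MᵢCᵢ = 0·136 + 136·73 + 195·73 = 0 + 9928 + 14235 = 24163
Σ Rᵢ = 0 + 14 + 20 = 34
N̂ = 24163 / 34 ≈ 710.7 → 711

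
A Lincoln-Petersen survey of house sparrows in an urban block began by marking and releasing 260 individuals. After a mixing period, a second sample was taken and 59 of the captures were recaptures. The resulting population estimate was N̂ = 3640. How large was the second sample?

C = 826

From N = M·C/R: C = N·R / M = 3640·59 / 260 = 214760 / 260 = 826.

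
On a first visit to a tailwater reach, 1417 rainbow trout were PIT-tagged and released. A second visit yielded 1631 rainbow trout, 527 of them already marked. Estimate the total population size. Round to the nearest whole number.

N ≈ 4385

If marked individuals mix randomly, R/C ≈ M/N, giving N ≈ M·C/R.
N = (1417 × 1631) / 527 = 2311127 / 527 ≈ 4385.4 → 4385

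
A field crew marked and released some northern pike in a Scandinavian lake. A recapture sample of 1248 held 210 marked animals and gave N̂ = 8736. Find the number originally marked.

M = 1470

From N = M·C/R: M = N·R / C = 8736·210 / 1248 = 1834560 / 1248 = 1470.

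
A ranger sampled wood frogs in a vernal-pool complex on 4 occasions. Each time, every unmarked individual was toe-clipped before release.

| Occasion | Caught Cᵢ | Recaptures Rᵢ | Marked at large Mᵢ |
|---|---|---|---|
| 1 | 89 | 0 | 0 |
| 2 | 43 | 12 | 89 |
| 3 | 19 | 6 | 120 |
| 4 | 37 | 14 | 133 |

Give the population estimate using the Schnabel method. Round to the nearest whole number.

Σ MᵢCᵢ = 0·89 + 89·43 + 120·19 + 133·37 = 0 + 3827 + 2280 + 4921 = 11028
Σ Rᵢ = 0 + 12 + 6 + 14 = 32
N̂ = 11028 / 32 ≈ 344.6 → 345

N ≈ 345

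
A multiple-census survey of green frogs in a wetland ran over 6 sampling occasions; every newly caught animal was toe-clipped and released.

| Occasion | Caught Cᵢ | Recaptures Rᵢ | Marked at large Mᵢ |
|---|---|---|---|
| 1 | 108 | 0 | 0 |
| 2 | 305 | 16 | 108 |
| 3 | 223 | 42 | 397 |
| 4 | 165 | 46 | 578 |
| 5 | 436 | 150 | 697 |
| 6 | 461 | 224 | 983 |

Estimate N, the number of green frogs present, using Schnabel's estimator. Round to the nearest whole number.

Σ MᵢCᵢ = 0·108 + 108·305 + 397·223 + 578·165 + 697·436 + 983·461 = 0 + 32940 + 88531 + 95370 + 303892 + 453163 = 973896
Σ Rᵢ = 0 + 16 + 42 + 46 + 150 + 224 = 478
N̂ = 973896 / 478 ≈ 2037.4 → 2037

N ≈ 2037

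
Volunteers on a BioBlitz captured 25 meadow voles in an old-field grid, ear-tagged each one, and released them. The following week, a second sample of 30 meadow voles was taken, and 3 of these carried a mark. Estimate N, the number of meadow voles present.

N = 250

If marked individuals mix randomly, R/C ≈ M/N, giving N ≈ M·C/R.
N = (25 × 30) / 3 = 750 / 3 = 250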